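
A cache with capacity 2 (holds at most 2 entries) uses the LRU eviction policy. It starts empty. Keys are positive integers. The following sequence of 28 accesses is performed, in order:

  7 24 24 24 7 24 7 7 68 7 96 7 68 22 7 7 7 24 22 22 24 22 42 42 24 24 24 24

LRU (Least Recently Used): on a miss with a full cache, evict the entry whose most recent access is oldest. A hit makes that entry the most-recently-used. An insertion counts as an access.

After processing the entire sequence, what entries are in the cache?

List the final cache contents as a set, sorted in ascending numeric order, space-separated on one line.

LRU simulation (capacity=2):
  1. access 7: MISS. Cache (LRU->MRU): [7]
  2. access 24: MISS. Cache (LRU->MRU): [7 24]
  3. access 24: HIT. Cache (LRU->MRU): [7 24]
  4. access 24: HIT. Cache (LRU->MRU): [7 24]
  5. access 7: HIT. Cache (LRU->MRU): [24 7]
  6. access 24: HIT. Cache (LRU->MRU): [7 24]
  7. access 7: HIT. Cache (LRU->MRU): [24 7]
  8. access 7: HIT. Cache (LRU->MRU): [24 7]
  9. access 68: MISS, evict 24. Cache (LRU->MRU): [7 68]
  10. access 7: HIT. Cache (LRU->MRU): [68 7]
  11. access 96: MISS, evict 68. Cache (LRU->MRU): [7 96]
  12. access 7: HIT. Cache (LRU->MRU): [96 7]
  13. access 68: MISS, evict 96. Cache (LRU->MRU): [7 68]
  14. access 22: MISS, evict 7. Cache (LRU->MRU): [68 22]
  15. access 7: MISS, evict 68. Cache (LRU->MRU): [22 7]
  16. access 7: HIT. Cache (LRU->MRU): [22 7]
  17. access 7: HIT. Cache (LRU->MRU): [22 7]
  18. access 24: MISS, evict 22. Cache (LRU->MRU): [7 24]
  19. access 22: MISS, evict 7. Cache (LRU->MRU): [24 22]
  20. access 22: HIT. Cache (LRU->MRU): [24 22]
  21. access 24: HIT. Cache (LRU->MRU): [22 24]
  22. access 22: HIT. Cache (LRU->MRU): [24 22]
  23. access 42: MISS, evict 24. Cache (LRU->MRU): [22 42]
  24. access 42: HIT. Cache (LRU->MRU): [22 42]
  25. access 24: MISS, evict 22. Cache (LRU->MRU): [42 24]
  26. access 24: HIT. Cache (LRU->MRU): [42 24]
  27. access 24: HIT. Cache (LRU->MRU): [42 24]
  28. access 24: HIT. Cache (LRU->MRU): [42 24]
Total: 17 hits, 11 misses, 9 evictions

Answer: 24 42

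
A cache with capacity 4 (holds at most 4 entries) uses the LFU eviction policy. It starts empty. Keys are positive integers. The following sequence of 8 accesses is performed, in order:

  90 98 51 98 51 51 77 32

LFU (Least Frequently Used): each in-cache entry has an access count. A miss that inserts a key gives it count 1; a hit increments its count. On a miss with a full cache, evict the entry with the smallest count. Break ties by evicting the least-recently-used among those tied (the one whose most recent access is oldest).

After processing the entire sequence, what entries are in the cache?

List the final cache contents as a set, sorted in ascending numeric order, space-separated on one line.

Answer: 32 51 77 98

Derivation:
LFU simulation (capacity=4):
  1. access 90: MISS. Cache: [90(c=1)]
  2. access 98: MISS. Cache: [90(c=1) 98(c=1)]
  3. access 51: MISS. Cache: [90(c=1) 98(c=1) 51(c=1)]
  4. access 98: HIT, count now 2. Cache: [90(c=1) 51(c=1) 98(c=2)]
  5. access 51: HIT, count now 2. Cache: [90(c=1) 98(c=2) 51(c=2)]
  6. access 51: HIT, count now 3. Cache: [90(c=1) 98(c=2) 51(c=3)]
  7. access 77: MISS. Cache: [90(c=1) 77(c=1) 98(c=2) 51(c=3)]
  8. access 32: MISS, evict 90(c=1). Cache: [77(c=1) 32(c=1) 98(c=2) 51(c=3)]
Total: 3 hits, 5 misses, 1 evictions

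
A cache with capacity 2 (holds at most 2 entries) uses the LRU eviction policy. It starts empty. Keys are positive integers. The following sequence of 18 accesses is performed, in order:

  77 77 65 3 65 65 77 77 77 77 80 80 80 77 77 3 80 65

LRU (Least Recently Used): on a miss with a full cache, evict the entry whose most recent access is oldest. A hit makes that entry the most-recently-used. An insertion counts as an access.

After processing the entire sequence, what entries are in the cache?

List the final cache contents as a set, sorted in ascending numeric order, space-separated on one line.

Answer: 65 80

Derivation:
LRU simulation (capacity=2):
  1. access 77: MISS. Cache (LRU->MRU): [77]
  2. access 77: HIT. Cache (LRU->MRU): [77]
  3. access 65: MISS. Cache (LRU->MRU): [77 65]
  4. access 3: MISS, evict 77. Cache (LRU->MRU): [65 3]
  5. access 65: HIT. Cache (LRU->MRU): [3 65]
  6. access 65: HIT. Cache (LRU->MRU): [3 65]
  7. access 77: MISS, evict 3. Cache (LRU->MRU): [65 77]
  8. access 77: HIT. Cache (LRU->MRU): [65 77]
  9. access 77: HIT. Cache (LRU->MRU): [65 77]
  10. access 77: HIT. Cache (LRU->MRU): [65 77]
  11. access 80: MISS, evict 65. Cache (LRU->MRU): [77 80]
  12. access 80: HIT. Cache (LRU->MRU): [77 80]
  13. access 80: HIT. Cache (LRU->MRU): [77 80]
  14. access 77: HIT. Cache (LRU->MRU): [80 77]
  15. access 77: HIT. Cache (LRU->MRU): [80 77]
  16. access 3: MISS, evict 80. Cache (LRU->MRU): [77 3]
  17. access 80: MISS, evict 77. Cache (LRU->MRU): [3 80]
  18. access 65: MISS, evict 3. Cache (LRU->MRU): [80 65]
Total: 10 hits, 8 misses, 6 evictions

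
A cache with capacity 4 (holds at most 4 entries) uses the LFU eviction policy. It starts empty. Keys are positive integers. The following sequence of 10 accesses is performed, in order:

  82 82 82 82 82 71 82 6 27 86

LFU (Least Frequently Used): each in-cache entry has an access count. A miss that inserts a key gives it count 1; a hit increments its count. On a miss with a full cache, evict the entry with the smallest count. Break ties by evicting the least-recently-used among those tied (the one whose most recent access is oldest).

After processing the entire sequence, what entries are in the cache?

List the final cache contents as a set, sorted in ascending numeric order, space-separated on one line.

LFU simulation (capacity=4):
  1. access 82: MISS. Cache: [82(c=1)]
  2. access 82: HIT, count now 2. Cache: [82(c=2)]
  3. access 82: HIT, count now 3. Cache: [82(c=3)]
  4. access 82: HIT, count now 4. Cache: [82(c=4)]
  5. access 82: HIT, count now 5. Cache: [82(c=5)]
  6. access 71: MISS. Cache: [71(c=1) 82(c=5)]
  7. access 82: HIT, count now 6. Cache: [71(c=1) 82(c=6)]
  8. access 6: MISS. Cache: [71(c=1) 6(c=1) 82(c=6)]
  9. access 27: MISS. Cache: [71(c=1) 6(c=1) 27(c=1) 82(c=6)]
  10. access 86: MISS, evict 71(c=1). Cache: [6(c=1) 27(c=1) 86(c=1) 82(c=6)]
Total: 5 hits, 5 misses, 1 evictions

Answer: 6 27 82 86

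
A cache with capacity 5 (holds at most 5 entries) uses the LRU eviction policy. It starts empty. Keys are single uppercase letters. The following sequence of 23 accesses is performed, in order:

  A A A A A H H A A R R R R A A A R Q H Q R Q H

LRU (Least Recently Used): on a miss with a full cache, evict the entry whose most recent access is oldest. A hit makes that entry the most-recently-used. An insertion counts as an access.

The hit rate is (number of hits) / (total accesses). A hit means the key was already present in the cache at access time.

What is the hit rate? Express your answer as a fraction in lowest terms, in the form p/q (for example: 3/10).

Answer: 19/23

Derivation:
LRU simulation (capacity=5):
  1. access A: MISS. Cache (LRU->MRU): [A]
  2. access A: HIT. Cache (LRU->MRU): [A]
  3. access A: HIT. Cache (LRU->MRU): [A]
  4. access A: HIT. Cache (LRU->MRU): [A]
  5. access A: HIT. Cache (LRU->MRU): [A]
  6. access H: MISS. Cache (LRU->MRU): [A H]
  7. access H: HIT. Cache (LRU->MRU): [A H]
  8. access A: HIT. Cache (LRU->MRU): [H A]
  9. access A: HIT. Cache (LRU->MRU): [H A]
  10. access R: MISS. Cache (LRU->MRU): [H A R]
  11. access R: HIT. Cache (LRU->MRU): [H A R]
  12. access R: HIT. Cache (LRU->MRU): [H A R]
  13. access R: HIT. Cache (LRU->MRU): [H A R]
  14. access A: HIT. Cache (LRU->MRU): [H R A]
  15. access A: HIT. Cache (LRU->MRU): [H R A]
  16. access A: HIT. Cache (LRU->MRU): [H R A]
  17. access R: HIT. Cache (LRU->MRU): [H A R]
  18. access Q: MISS. Cache (LRU->MRU): [H A R Q]
  19. access H: HIT. Cache (LRU->MRU): [A R Q H]
  20. access Q: HIT. Cache (LRU->MRU): [A R H Q]
  21. access R: HIT. Cache (LRU->MRU): [A H Q R]
  22. access Q: HIT. Cache (LRU->MRU): [A H R Q]
  23. access H: HIT. Cache (LRU->MRU): [A R Q H]
Total: 19 hits, 4 misses, 0 evictions

Hit rate = 19/23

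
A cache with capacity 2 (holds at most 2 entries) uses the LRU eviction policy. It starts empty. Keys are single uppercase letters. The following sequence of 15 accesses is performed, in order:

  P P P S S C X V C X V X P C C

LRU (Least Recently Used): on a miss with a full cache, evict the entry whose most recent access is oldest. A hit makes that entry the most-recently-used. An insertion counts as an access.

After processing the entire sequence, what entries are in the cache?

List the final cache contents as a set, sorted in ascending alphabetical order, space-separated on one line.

Answer: C P

Derivation:
LRU simulation (capacity=2):
  1. access P: MISS. Cache (LRU->MRU): [P]
  2. access P: HIT. Cache (LRU->MRU): [P]
  3. access P: HIT. Cache (LRU->MRU): [P]
  4. access S: MISS. Cache (LRU->MRU): [P S]
  5. access S: HIT. Cache (LRU->MRU): [P S]
  6. access C: MISS, evict P. Cache (LRU->MRU): [S C]
  7. access X: MISS, evict S. Cache (LRU->MRU): [C X]
  8. access V: MISS, evict C. Cache (LRU->MRU): [X V]
  9. access C: MISS, evict X. Cache (LRU->MRU): [V C]
  10. access X: MISS, evict V. Cache (LRU->MRU): [C X]
  11. access V: MISS, evict C. Cache (LRU->MRU): [X V]
  12. access X: HIT. Cache (LRU->MRU): [V X]
  13. access P: MISS, evict V. Cache (LRU->MRU): [X P]
  14. access C: MISS, evict X. Cache (LRU->MRU): [P C]
  15. access C: HIT. Cache (LRU->MRU): [P C]
Total: 5 hits, 10 misses, 8 evictions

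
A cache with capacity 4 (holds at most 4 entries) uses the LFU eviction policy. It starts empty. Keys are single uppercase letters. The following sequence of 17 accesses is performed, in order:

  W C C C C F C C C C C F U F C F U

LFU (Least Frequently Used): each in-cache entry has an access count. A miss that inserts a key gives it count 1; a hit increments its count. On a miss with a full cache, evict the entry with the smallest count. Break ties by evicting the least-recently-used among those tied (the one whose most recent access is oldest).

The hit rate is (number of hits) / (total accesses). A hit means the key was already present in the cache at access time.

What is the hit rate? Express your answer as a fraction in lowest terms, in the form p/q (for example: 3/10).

LFU simulation (capacity=4):
  1. access W: MISS. Cache: [W(c=1)]
  2. access C: MISS. Cache: [W(c=1) C(c=1)]
  3. access C: HIT, count now 2. Cache: [W(c=1) C(c=2)]
  4. access C: HIT, count now 3. Cache: [W(c=1) C(c=3)]
  5. access C: HIT, count now 4. Cache: [W(c=1) C(c=4)]
  6. access F: MISS. Cache: [W(c=1) F(c=1) C(c=4)]
  7. access C: HIT, count now 5. Cache: [W(c=1) F(c=1) C(c=5)]
  8. access C: HIT, count now 6. Cache: [W(c=1) F(c=1) C(c=6)]
  9. access C: HIT, count now 7. Cache: [W(c=1) F(c=1) C(c=7)]
  10. access C: HIT, count now 8. Cache: [W(c=1) F(c=1) C(c=8)]
  11. access C: HIT, count now 9. Cache: [W(c=1) F(c=1) C(c=9)]
  12. access F: HIT, count now 2. Cache: [W(c=1) F(c=2) C(c=9)]
  13. access U: MISS. Cache: [W(c=1) U(c=1) F(c=2) C(c=9)]
  14. access F: HIT, count now 3. Cache: [W(c=1) U(c=1) F(c=3) C(c=9)]
  15. access C: HIT, count now 10. Cache: [W(c=1) U(c=1) F(c=3) C(c=10)]
  16. access F: HIT, count now 4. Cache: [W(c=1) U(c=1) F(c=4) C(c=10)]
  17. access U: HIT, count now 2. Cache: [W(c=1) U(c=2) F(c=4) C(c=10)]
Total: 13 hits, 4 misses, 0 evictions

Hit rate = 13/17

Answer: 13/17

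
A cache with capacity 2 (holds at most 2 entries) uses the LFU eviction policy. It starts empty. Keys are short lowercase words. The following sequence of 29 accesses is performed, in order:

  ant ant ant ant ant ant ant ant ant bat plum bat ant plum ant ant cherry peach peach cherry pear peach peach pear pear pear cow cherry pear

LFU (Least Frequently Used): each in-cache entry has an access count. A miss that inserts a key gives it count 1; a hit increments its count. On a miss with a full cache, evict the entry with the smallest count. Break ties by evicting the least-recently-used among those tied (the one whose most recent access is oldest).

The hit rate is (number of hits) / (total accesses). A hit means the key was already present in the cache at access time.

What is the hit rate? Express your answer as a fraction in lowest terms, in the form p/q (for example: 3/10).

LFU simulation (capacity=2):
  1. access ant: MISS. Cache: [ant(c=1)]
  2. access ant: HIT, count now 2. Cache: [ant(c=2)]
  3. access ant: HIT, count now 3. Cache: [ant(c=3)]
  4. access ant: HIT, count now 4. Cache: [ant(c=4)]
  5. access ant: HIT, count now 5. Cache: [ant(c=5)]
  6. access ant: HIT, count now 6. Cache: [ant(c=6)]
  7. access ant: HIT, count now 7. Cache: [ant(c=7)]
  8. access ant: HIT, count now 8. Cache: [ant(c=8)]
  9. access ant: HIT, count now 9. Cache: [ant(c=9)]
  10. access bat: MISS. Cache: [bat(c=1) ant(c=9)]
  11. access plum: MISS, evict bat(c=1). Cache: [plum(c=1) ant(c=9)]
  12. access bat: MISS, evict plum(c=1). Cache: [bat(c=1) ant(c=9)]
  13. access ant: HIT, count now 10. Cache: [bat(c=1) ant(c=10)]
  14. access plum: MISS, evict bat(c=1). Cache: [plum(c=1) ant(c=10)]
  15. access ant: HIT, count now 11. Cache: [plum(c=1) ant(c=11)]
  16. access ant: HIT, count now 12. Cache: [plum(c=1) ant(c=12)]
  17. access cherry: MISS, evict plum(c=1). Cache: [cherry(c=1) ant(c=12)]
  18. access peach: MISS, evict cherry(c=1). Cache: [peach(c=1) ant(c=12)]
  19. access peach: HIT, count now 2. Cache: [peach(c=2) ant(c=12)]
  20. access cherry: MISS, evict peach(c=2). Cache: [cherry(c=1) ant(c=12)]
  21. access pear: MISS, evict cherry(c=1). Cache: [pear(c=1) ant(c=12)]
  22. access peach: MISS, evict pear(c=1). Cache: [peach(c=1) ant(c=12)]
  23. access peach: HIT, count now 2. Cache: [peach(c=2) ant(c=12)]
  24. access pear: MISS, evict peach(c=2). Cache: [pear(c=1) ant(c=12)]
  25. access pear: HIT, count now 2. Cache: [pear(c=2) ant(c=12)]
  26. access pear: HIT, count now 3. Cache: [pear(c=3) ant(c=12)]
  27. access cow: MISS, evict pear(c=3). Cache: [cow(c=1) ant(c=12)]
  28. access cherry: MISS, evict cow(c=1). Cache: [cherry(c=1) ant(c=12)]
  29. access pear: MISS, evict cherry(c=1). Cache: [pear(c=1) ant(c=12)]
Total: 15 hits, 14 misses, 12 evictions

Hit rate = 15/29

Answer: 15/29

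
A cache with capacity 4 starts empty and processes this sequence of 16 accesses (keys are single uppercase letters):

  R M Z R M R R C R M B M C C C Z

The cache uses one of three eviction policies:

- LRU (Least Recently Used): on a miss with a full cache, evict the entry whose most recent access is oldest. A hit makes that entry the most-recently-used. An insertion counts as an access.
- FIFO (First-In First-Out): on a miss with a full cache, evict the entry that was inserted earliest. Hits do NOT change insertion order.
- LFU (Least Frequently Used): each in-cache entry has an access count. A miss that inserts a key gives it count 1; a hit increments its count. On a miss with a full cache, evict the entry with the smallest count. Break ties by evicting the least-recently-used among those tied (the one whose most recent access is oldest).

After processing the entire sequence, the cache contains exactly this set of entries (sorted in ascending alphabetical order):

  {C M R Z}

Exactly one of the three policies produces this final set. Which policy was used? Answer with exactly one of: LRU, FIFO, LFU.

Simulating under each policy and comparing final sets:
  LRU: final set = {B C M Z} -> differs
  FIFO: final set = {B C M Z} -> differs
  LFU: final set = {C M R Z} -> MATCHES target
Only LFU produces the target set.

Answer: LFU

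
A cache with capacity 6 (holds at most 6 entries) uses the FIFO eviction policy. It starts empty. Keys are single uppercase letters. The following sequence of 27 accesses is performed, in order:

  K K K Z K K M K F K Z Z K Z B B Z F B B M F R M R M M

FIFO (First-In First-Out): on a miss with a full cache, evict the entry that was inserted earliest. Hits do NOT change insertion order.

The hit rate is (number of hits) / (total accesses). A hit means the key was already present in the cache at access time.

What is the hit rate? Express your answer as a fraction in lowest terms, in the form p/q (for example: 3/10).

Answer: 7/9

Derivation:
FIFO simulation (capacity=6):
  1. access K: MISS. Cache (old->new): [K]
  2. access K: HIT. Cache (old->new): [K]
  3. access K: HIT. Cache (old->new): [K]
  4. access Z: MISS. Cache (old->new): [K Z]
  5. access K: HIT. Cache (old->new): [K Z]
  6. access K: HIT. Cache (old->new): [K Z]
  7. access M: MISS. Cache (old->new): [K Z M]
  8. access K: HIT. Cache (old->new): [K Z M]
  9. access F: MISS. Cache (old->new): [K Z M F]
  10. access K: HIT. Cache (old->new): [K Z M F]
  11. access Z: HIT. Cache (old->new): [K Z M F]
  12. access Z: HIT. Cache (old->new): [K Z M F]
  13. access K: HIT. Cache (old->new): [K Z M F]
  14. access Z: HIT. Cache (old->new): [K Z M F]
  15. access B: MISS. Cache (old->new): [K Z M F B]
  16. access B: HIT. Cache (old->new): [K Z M F B]
  17. access Z: HIT. Cache (old->new): [K Z M F B]
  18. access F: HIT. Cache (old->new): [K Z M F B]
  19. access B: HIT. Cache (old->new): [K Z M F B]
  20. access B: HIT. Cache (old->new): [K Z M F B]
  21. access M: HIT. Cache (old->new): [K Z M F B]
  22. access F: HIT. Cache (old->new): [K Z M F B]
  23. access R: MISS. Cache (old->new): [K Z M F B R]
  24. access M: HIT. Cache (old->new): [K Z M F B R]
  25. access R: HIT. Cache (old->new): [K Z M F B R]
  26. access M: HIT. Cache (old->new): [K Z M F B R]
  27. access M: HIT. Cache (old->new): [K Z M F B R]
Total: 21 hits, 6 misses, 0 evictions

Hit rate = 21/27 = 7/9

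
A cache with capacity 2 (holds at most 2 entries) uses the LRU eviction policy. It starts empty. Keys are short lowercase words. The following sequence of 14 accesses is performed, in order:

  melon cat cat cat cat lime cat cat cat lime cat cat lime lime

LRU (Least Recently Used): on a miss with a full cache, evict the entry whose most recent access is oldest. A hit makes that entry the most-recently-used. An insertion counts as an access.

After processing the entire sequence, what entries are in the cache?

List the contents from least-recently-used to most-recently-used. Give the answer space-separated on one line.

LRU simulation (capacity=2):
  1. access melon: MISS. Cache (LRU->MRU): [melon]
  2. access cat: MISS. Cache (LRU->MRU): [melon cat]
  3. access cat: HIT. Cache (LRU->MRU): [melon cat]
  4. access cat: HIT. Cache (LRU->MRU): [melon cat]
  5. access cat: HIT. Cache (LRU->MRU): [melon cat]
  6. access lime: MISS, evict melon. Cache (LRU->MRU): [cat lime]
  7. access cat: HIT. Cache (LRU->MRU): [lime cat]
  8. access cat: HIT. Cache (LRU->MRU): [lime cat]
  9. access cat: HIT. Cache (LRU->MRU): [lime cat]
  10. access lime: HIT. Cache (LRU->MRU): [cat lime]
  11. access cat: HIT. Cache (LRU->MRU): [lime cat]
  12. access cat: HIT. Cache (LRU->MRU): [lime cat]
  13. access lime: HIT. Cache (LRU->MRU): [cat lime]
  14. access lime: HIT. Cache (LRU->MRU): [cat lime]
Total: 11 hits, 3 misses, 1 evictions

Answer: cat lime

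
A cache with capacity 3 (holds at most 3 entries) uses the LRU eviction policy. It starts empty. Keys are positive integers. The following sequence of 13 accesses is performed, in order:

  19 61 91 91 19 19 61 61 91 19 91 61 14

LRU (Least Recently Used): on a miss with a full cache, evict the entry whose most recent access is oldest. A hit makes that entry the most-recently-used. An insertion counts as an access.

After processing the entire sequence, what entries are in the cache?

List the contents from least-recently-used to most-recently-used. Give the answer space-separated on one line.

Answer: 91 61 14

Derivation:
LRU simulation (capacity=3):
  1. access 19: MISS. Cache (LRU->MRU): [19]
  2. access 61: MISS. Cache (LRU->MRU): [19 61]
  3. access 91: MISS. Cache (LRU->MRU): [19 61 91]
  4. access 91: HIT. Cache (LRU->MRU): [19 61 91]
  5. access 19: HIT. Cache (LRU->MRU): [61 91 19]
  6. access 19: HIT. Cache (LRU->MRU): [61 91 19]
  7. access 61: HIT. Cache (LRU->MRU): [91 19 61]
  8. access 61: HIT. Cache (LRU->MRU): [91 19 61]
  9. access 91: HIT. Cache (LRU->MRU): [19 61 91]
  10. access 19: HIT. Cache (LRU->MRU): [61 91 19]
  11. access 91: HIT. Cache (LRU->MRU): [61 19 91]
  12. access 61: HIT. Cache (LRU->MRU): [19 91 61]
  13. access 14: MISS, evict 19. Cache (LRU->MRU): [91 61 14]
Total: 9 hits, 4 misses, 1 evictions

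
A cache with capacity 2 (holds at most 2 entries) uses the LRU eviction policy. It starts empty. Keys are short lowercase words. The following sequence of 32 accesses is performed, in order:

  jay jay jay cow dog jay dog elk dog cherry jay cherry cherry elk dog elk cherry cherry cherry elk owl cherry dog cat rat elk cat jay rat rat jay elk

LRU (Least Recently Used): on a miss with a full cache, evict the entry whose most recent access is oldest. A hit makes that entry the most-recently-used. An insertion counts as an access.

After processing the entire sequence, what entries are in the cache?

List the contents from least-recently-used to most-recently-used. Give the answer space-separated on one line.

LRU simulation (capacity=2):
  1. access jay: MISS. Cache (LRU->MRU): [jay]
  2. access jay: HIT. Cache (LRU->MRU): [jay]
  3. access jay: HIT. Cache (LRU->MRU): [jay]
  4. access cow: MISS. Cache (LRU->MRU): [jay cow]
  5. access dog: MISS, evict jay. Cache (LRU->MRU): [cow dog]
  6. access jay: MISS, evict cow. Cache (LRU->MRU): [dog jay]
  7. access dog: HIT. Cache (LRU->MRU): [jay dog]
  8. access elk: MISS, evict jay. Cache (LRU->MRU): [dog elk]
  9. access dog: HIT. Cache (LRU->MRU): [elk dog]
  10. access cherry: MISS, evict elk. Cache (LRU->MRU): [dog cherry]
  11. access jay: MISS, evict dog. Cache (LRU->MRU): [cherry jay]
  12. access cherry: HIT. Cache (LRU->MRU): [jay cherry]
  13. access cherry: HIT. Cache (LRU->MRU): [jay cherry]
  14. access elk: MISS, evict jay. Cache (LRU->MRU): [cherry elk]
  15. access dog: MISS, evict cherry. Cache (LRU->MRU): [elk dog]
  16. access elk: HIT. Cache (LRU->MRU): [dog elk]
  17. access cherry: MISS, evict dog. Cache (LRU->MRU): [elk cherry]
  18. access cherry: HIT. Cache (LRU->MRU): [elk cherry]
  19. access cherry: HIT. Cache (LRU->MRU): [elk cherry]
  20. access elk: HIT. Cache (LRU->MRU): [cherry elk]
  21. access owl: MISS, evict cherry. Cache (LRU->MRU): [elk owl]
  22. access cherry: MISS, evict elk. Cache (LRU->MRU): [owl cherry]
  23. access dog: MISS, evict owl. Cache (LRU->MRU): [cherry dog]
  24. access cat: MISS, evict cherry. Cache (LRU->MRU): [dog cat]
  25. access rat: MISS, evict dog. Cache (LRU->MRU): [cat rat]
  26. access elk: MISS, evict cat. Cache (LRU->MRU): [rat elk]
  27. access cat: MISS, evict rat. Cache (LRU->MRU): [elk cat]
  28. access jay: MISS, evict elk. Cache (LRU->MRU): [cat jay]
  29. access rat: MISS, evict cat. Cache (LRU->MRU): [jay rat]
  30. access rat: HIT. Cache (LRU->MRU): [jay rat]
  31. access jay: HIT. Cache (LRU->MRU): [rat jay]
  32. access elk: MISS, evict rat. Cache (LRU->MRU): [jay elk]
Total: 12 hits, 20 misses, 18 evictions

Answer: jay elk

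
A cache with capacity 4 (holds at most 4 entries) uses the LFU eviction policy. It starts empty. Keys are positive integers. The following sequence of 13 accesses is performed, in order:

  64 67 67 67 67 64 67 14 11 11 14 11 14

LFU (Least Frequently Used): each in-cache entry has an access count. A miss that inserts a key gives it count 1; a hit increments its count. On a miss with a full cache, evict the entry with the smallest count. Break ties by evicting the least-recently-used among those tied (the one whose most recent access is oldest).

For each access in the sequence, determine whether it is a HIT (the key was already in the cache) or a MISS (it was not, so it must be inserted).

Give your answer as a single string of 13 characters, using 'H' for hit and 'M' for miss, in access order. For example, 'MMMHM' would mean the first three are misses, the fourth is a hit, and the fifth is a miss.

Answer: MMHHHHHMMHHHH

Derivation:
LFU simulation (capacity=4):
  1. access 64: MISS. Cache: [64(c=1)]
  2. access 67: MISS. Cache: [64(c=1) 67(c=1)]
  3. access 67: HIT, count now 2. Cache: [64(c=1) 67(c=2)]
  4. access 67: HIT, count now 3. Cache: [64(c=1) 67(c=3)]
  5. access 67: HIT, count now 4. Cache: [64(c=1) 67(c=4)]
  6. access 64: HIT, count now 2. Cache: [64(c=2) 67(c=4)]
  7. access 67: HIT, count now 5. Cache: [64(c=2) 67(c=5)]
  8. access 14: MISS. Cache: [14(c=1) 64(c=2) 67(c=5)]
  9. access 11: MISS. Cache: [14(c=1) 11(c=1) 64(c=2) 67(c=5)]
  10. access 11: HIT, count now 2. Cache: [14(c=1) 64(c=2) 11(c=2) 67(c=5)]
  11. access 14: HIT, count now 2. Cache: [64(c=2) 11(c=2) 14(c=2) 67(c=5)]
  12. access 11: HIT, count now 3. Cache: [64(c=2) 14(c=2) 11(c=3) 67(c=5)]
  13. access 14: HIT, count now 3. Cache: [64(c=2) 11(c=3) 14(c=3) 67(c=5)]
Total: 9 hits, 4 misses, 0 evictions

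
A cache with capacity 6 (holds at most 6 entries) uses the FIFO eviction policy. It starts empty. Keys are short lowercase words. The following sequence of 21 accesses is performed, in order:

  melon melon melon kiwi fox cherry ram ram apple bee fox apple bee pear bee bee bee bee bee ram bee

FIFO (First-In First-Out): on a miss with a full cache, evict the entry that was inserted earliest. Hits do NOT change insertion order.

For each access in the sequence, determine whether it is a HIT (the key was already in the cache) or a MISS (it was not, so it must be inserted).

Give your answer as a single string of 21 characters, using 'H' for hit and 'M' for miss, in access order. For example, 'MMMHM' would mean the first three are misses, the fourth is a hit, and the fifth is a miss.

Answer: MHHMMMMHMMHHHMHHHHHHH

Derivation:
FIFO simulation (capacity=6):
  1. access melon: MISS. Cache (old->new): [melon]
  2. access melon: HIT. Cache (old->new): [melon]
  3. access melon: HIT. Cache (old->new): [melon]
  4. access kiwi: MISS. Cache (old->new): [melon kiwi]
  5. access fox: MISS. Cache (old->new): [melon kiwi fox]
  6. access cherry: MISS. Cache (old->new): [melon kiwi fox cherry]
  7. access ram: MISS. Cache (old->new): [melon kiwi fox cherry ram]
  8. access ram: HIT. Cache (old->new): [melon kiwi fox cherry ram]
  9. access apple: MISS. Cache (old->new): [melon kiwi fox cherry ram apple]
  10. access bee: MISS, evict melon. Cache (old->new): [kiwi fox cherry ram apple bee]
  11. access fox: HIT. Cache (old->new): [kiwi fox cherry ram apple bee]
  12. access apple: HIT. Cache (old->new): [kiwi fox cherry ram apple bee]
  13. access bee: HIT. Cache (old->new): [kiwi fox cherry ram apple bee]
  14. access pear: MISS, evict kiwi. Cache (old->new): [fox cherry ram apple bee pear]
  15. access bee: HIT. Cache (old->new): [fox cherry ram apple bee pear]
  16. access bee: HIT. Cache (old->new): [fox cherry ram apple bee pear]
  17. access bee: HIT. Cache (old->new): [fox cherry ram apple bee pear]
  18. access bee: HIT. Cache (old->new): [fox cherry ram apple bee pear]
  19. access bee: HIT. Cache (old->new): [fox cherry ram apple bee pear]
  20. access ram: HIT. Cache (old->new): [fox cherry ram apple bee pear]
  21. access bee: HIT. Cache (old->new): [fox cherry ram apple bee pear]
Total: 13 hits, 8 misses, 2 evictions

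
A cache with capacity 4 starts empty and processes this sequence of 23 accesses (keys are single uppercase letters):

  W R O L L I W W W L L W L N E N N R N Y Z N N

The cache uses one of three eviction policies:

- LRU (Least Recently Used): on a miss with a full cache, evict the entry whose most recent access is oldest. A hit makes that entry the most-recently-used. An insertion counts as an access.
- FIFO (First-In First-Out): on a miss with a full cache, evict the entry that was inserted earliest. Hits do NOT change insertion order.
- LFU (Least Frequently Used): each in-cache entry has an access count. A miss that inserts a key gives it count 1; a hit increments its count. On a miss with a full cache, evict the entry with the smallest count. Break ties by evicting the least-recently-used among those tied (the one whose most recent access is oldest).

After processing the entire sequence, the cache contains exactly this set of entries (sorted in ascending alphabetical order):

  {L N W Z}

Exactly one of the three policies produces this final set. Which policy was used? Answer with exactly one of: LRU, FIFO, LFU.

Simulating under each policy and comparing final sets:
  LRU: final set = {N R Y Z} -> differs
  FIFO: final set = {N R Y Z} -> differs
  LFU: final set = {L N W Z} -> MATCHES target
Only LFU produces the target set.

Answer: LFU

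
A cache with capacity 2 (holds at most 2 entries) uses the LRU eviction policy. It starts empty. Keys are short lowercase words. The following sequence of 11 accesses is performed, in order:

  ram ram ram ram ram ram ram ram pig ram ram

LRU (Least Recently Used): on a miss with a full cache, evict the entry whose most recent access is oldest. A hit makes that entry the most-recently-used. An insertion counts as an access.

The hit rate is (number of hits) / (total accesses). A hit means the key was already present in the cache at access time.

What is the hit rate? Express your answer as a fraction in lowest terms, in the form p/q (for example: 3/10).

Answer: 9/11

Derivation:
LRU simulation (capacity=2):
  1. access ram: MISS. Cache (LRU->MRU): [ram]
  2. access ram: HIT. Cache (LRU->MRU): [ram]
  3. access ram: HIT. Cache (LRU->MRU): [ram]
  4. access ram: HIT. Cache (LRU->MRU): [ram]
  5. access ram: HIT. Cache (LRU->MRU): [ram]
  6. access ram: HIT. Cache (LRU->MRU): [ram]
  7. access ram: HIT. Cache (LRU->MRU): [ram]
  8. access ram: HIT. Cache (LRU->MRU): [ram]
  9. access pig: MISS. Cache (LRU->MRU): [ram pig]
  10. access ram: HIT. Cache (LRU->MRU): [pig ram]
  11. access ram: HIT. Cache (LRU->MRU): [pig ram]
Total: 9 hits, 2 misses, 0 evictions

Hit rate = 9/11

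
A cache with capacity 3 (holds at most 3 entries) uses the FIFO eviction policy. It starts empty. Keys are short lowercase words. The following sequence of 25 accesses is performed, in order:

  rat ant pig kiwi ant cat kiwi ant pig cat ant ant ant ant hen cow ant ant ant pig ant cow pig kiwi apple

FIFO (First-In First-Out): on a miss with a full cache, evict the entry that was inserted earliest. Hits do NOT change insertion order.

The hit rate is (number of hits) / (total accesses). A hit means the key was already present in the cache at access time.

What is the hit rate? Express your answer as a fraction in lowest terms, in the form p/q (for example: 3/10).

FIFO simulation (capacity=3):
  1. access rat: MISS. Cache (old->new): [rat]
  2. access ant: MISS. Cache (old->new): [rat ant]
  3. access pig: MISS. Cache (old->new): [rat ant pig]
  4. access kiwi: MISS, evict rat. Cache (old->new): [ant pig kiwi]
  5. access ant: HIT. Cache (old->new): [ant pig kiwi]
  6. access cat: MISS, evict ant. Cache (old->new): [pig kiwi cat]
  7. access kiwi: HIT. Cache (old->new): [pig kiwi cat]
  8. access ant: MISS, evict pig. Cache (old->new): [kiwi cat ant]
  9. access pig: MISS, evict kiwi. Cache (old->new): [cat ant pig]
  10. access cat: HIT. Cache (old->new): [cat ant pig]
  11. access ant: HIT. Cache (old->new): [cat ant pig]
  12. access ant: HIT. Cache (old->new): [cat ant pig]
  13. access ant: HIT. Cache (old->new): [cat ant pig]
  14. access ant: HIT. Cache (old->new): [cat ant pig]
  15. access hen: MISS, evict cat. Cache (old->new): [ant pig hen]
  16. access cow: MISS, evict ant. Cache (old->new): [pig hen cow]
  17. access ant: MISS, evict pig. Cache (old->new): [hen cow ant]
  18. access ant: HIT. Cache (old->new): [hen cow ant]
  19. access ant: HIT. Cache (old->new): [hen cow ant]
  20. access pig: MISS, evict hen. Cache (old->new): [cow ant pig]
  21. access ant: HIT. Cache (old->new): [cow ant pig]
  22. access cow: HIT. Cache (old->new): [cow ant pig]
  23. access pig: HIT. Cache (old->new): [cow ant pig]
  24. access kiwi: MISS, evict cow. Cache (old->new): [ant pig kiwi]
  25. access apple: MISS, evict ant. Cache (old->new): [pig kiwi apple]
Total: 12 hits, 13 misses, 10 evictions

Hit rate = 12/25

Answer: 12/25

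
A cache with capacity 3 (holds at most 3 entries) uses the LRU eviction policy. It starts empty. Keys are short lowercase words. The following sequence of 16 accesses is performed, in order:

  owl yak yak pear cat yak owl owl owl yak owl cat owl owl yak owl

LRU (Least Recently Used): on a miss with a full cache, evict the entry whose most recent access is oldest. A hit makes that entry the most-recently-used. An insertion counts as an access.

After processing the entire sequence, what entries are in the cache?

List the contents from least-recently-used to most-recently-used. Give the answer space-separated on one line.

Answer: cat yak owl

Derivation:
LRU simulation (capacity=3):
  1. access owl: MISS. Cache (LRU->MRU): [owl]
  2. access yak: MISS. Cache (LRU->MRU): [owl yak]
  3. access yak: HIT. Cache (LRU->MRU): [owl yak]
  4. access pear: MISS. Cache (LRU->MRU): [owl yak pear]
  5. access cat: MISS, evict owl. Cache (LRU->MRU): [yak pear cat]
  6. access yak: HIT. Cache (LRU->MRU): [pear cat yak]
  7. access owl: MISS, evict pear. Cache (LRU->MRU): [cat yak owl]
  8. access owl: HIT. Cache (LRU->MRU): [cat yak owl]
  9. access owl: HIT. Cache (LRU->MRU): [cat yak owl]
  10. access yak: HIT. Cache (LRU->MRU): [cat owl yak]
  11. access owl: HIT. Cache (LRU->MRU): [cat yak owl]
  12. access cat: HIT. Cache (LRU->MRU): [yak owl cat]
  13. access owl: HIT. Cache (LRU->MRU): [yak cat owl]
  14. access owl: HIT. Cache (LRU->MRU): [yak cat owl]
  15. access yak: HIT. Cache (LRU->MRU): [cat owl yak]
  16. access owl: HIT. Cache (LRU->MRU): [cat yak owl]
Total: 11 hits, 5 misses, 2 evictions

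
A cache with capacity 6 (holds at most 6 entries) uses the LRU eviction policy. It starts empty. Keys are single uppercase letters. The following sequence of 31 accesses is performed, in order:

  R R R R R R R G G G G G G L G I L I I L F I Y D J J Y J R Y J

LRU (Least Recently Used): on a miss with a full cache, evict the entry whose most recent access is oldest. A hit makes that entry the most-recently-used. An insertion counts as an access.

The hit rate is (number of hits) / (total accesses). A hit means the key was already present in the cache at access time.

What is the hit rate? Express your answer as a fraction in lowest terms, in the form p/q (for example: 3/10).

LRU simulation (capacity=6):
  1. access R: MISS. Cache (LRU->MRU): [R]
  2. access R: HIT. Cache (LRU->MRU): [R]
  3. access R: HIT. Cache (LRU->MRU): [R]
  4. access R: HIT. Cache (LRU->MRU): [R]
  5. access R: HIT. Cache (LRU->MRU): [R]
  6. access R: HIT. Cache (LRU->MRU): [R]
  7. access R: HIT. Cache (LRU->MRU): [R]
  8. access G: MISS. Cache (LRU->MRU): [R G]
  9. access G: HIT. Cache (LRU->MRU): [R G]
  10. access G: HIT. Cache (LRU->MRU): [R G]
  11. access G: HIT. Cache (LRU->MRU): [R G]
  12. access G: HIT. Cache (LRU->MRU): [R G]
  13. access G: HIT. Cache (LRU->MRU): [R G]
  14. access L: MISS. Cache (LRU->MRU): [R G L]
  15. access G: HIT. Cache (LRU->MRU): [R L G]
  16. access I: MISS. Cache (LRU->MRU): [R L G I]
  17. access L: HIT. Cache (LRU->MRU): [R G I L]
  18. access I: HIT. Cache (LRU->MRU): [R G L I]
  19. access I: HIT. Cache (LRU->MRU): [R G L I]
  20. access L: HIT. Cache (LRU->MRU): [R G I L]
  21. access F: MISS. Cache (LRU->MRU): [R G I L F]
  22. access I: HIT. Cache (LRU->MRU): [R G L F I]
  23. access Y: MISS. Cache (LRU->MRU): [R G L F I Y]
  24. access D: MISS, evict R. Cache (LRU->MRU): [G L F I Y D]
  25. access J: MISS, evict G. Cache (LRU->MRU): [L F I Y D J]
  26. access J: HIT. Cache (LRU->MRU): [L F I Y D J]
  27. access Y: HIT. Cache (LRU->MRU): [L F I D J Y]
  28. access J: HIT. Cache (LRU->MRU): [L F I D Y J]
  29. access R: MISS, evict L. Cache (LRU->MRU): [F I D Y J R]
  30. access Y: HIT. Cache (LRU->MRU): [F I D J R Y]
  31. access J: HIT. Cache (LRU->MRU): [F I D R Y J]
Total: 22 hits, 9 misses, 3 evictions

Hit rate = 22/31

Answer: 22/31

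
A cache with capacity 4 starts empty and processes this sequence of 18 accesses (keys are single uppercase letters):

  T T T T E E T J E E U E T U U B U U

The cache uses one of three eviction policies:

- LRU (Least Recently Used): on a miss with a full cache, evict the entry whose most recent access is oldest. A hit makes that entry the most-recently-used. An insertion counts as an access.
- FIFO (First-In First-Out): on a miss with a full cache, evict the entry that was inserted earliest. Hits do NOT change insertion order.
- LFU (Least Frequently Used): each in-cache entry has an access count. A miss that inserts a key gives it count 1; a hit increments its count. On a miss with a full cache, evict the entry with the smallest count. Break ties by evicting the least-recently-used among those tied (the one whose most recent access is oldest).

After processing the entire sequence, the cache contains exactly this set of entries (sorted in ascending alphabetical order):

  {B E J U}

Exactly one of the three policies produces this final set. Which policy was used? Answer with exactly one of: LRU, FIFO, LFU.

Answer: FIFO

Derivation:
Simulating under each policy and comparing final sets:
  LRU: final set = {B E T U} -> differs
  FIFO: final set = {B E J U} -> MATCHES target
  LFU: final set = {B E T U} -> differs
Only FIFO produces the target set.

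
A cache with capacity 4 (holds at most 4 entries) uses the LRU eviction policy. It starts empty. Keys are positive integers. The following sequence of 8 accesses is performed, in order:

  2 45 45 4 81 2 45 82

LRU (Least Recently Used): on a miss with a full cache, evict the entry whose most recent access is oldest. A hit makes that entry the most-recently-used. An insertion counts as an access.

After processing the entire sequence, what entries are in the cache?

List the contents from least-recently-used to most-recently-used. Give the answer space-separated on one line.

LRU simulation (capacity=4):
  1. access 2: MISS. Cache (LRU->MRU): [2]
  2. access 45: MISS. Cache (LRU->MRU): [2 45]
  3. access 45: HIT. Cache (LRU->MRU): [2 45]
  4. access 4: MISS. Cache (LRU->MRU): [2 45 4]
  5. access 81: MISS. Cache (LRU->MRU): [2 45 4 81]
  6. access 2: HIT. Cache (LRU->MRU): [45 4 81 2]
  7. access 45: HIT. Cache (LRU->MRU): [4 81 2 45]
  8. access 82: MISS, evict 4. Cache (LRU->MRU): [81 2 45 82]
Total: 3 hits, 5 misses, 1 evictions

Answer: 81 2 45 82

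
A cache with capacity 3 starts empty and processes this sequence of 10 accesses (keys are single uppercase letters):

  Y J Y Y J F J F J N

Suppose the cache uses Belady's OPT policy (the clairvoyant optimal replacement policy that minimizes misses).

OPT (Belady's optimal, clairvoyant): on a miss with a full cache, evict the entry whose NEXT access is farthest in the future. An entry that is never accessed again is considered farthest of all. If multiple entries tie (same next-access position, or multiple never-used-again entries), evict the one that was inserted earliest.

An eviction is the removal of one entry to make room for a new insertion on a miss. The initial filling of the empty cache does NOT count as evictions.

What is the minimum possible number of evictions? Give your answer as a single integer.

Answer: 1

Derivation:
OPT (Belady) simulation (capacity=3):
  1. access Y: MISS. Cache: [Y]
  2. access J: MISS. Cache: [Y J]
  3. access Y: HIT. Next use of Y: step 4. Cache: [Y J]
  4. access Y: HIT. Next use of Y: never. Cache: [Y J]
  5. access J: HIT. Next use of J: step 7. Cache: [Y J]
  6. access F: MISS. Cache: [Y J F]
  7. access J: HIT. Next use of J: step 9. Cache: [Y J F]
  8. access F: HIT. Next use of F: never. Cache: [Y J F]
  9. access J: HIT. Next use of J: never. Cache: [Y J F]
  10. access N: MISS, evict Y (next use: never). Cache: [J F N]
Total: 6 hits, 4 misses, 1 evictions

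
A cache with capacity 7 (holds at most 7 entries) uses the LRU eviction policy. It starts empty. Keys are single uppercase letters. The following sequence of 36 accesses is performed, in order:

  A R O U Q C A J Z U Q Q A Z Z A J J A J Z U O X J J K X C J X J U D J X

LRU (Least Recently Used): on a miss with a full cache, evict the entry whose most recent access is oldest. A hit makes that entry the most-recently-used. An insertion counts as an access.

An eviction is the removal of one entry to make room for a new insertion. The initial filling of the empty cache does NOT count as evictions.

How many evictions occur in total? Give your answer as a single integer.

LRU simulation (capacity=7):
  1. access A: MISS. Cache (LRU->MRU): [A]
  2. access R: MISS. Cache (LRU->MRU): [A R]
  3. access O: MISS. Cache (LRU->MRU): [A R O]
  4. access U: MISS. Cache (LRU->MRU): [A R O U]
  5. access Q: MISS. Cache (LRU->MRU): [A R O U Q]
  6. access C: MISS. Cache (LRU->MRU): [A R O U Q C]
  7. access A: HIT. Cache (LRU->MRU): [R O U Q C A]
  8. access J: MISS. Cache (LRU->MRU): [R O U Q C A J]
  9. access Z: MISS, evict R. Cache (LRU->MRU): [O U Q C A J Z]
  10. access U: HIT. Cache (LRU->MRU): [O Q C A J Z U]
  11. access Q: HIT. Cache (LRU->MRU): [O C A J Z U Q]
  12. access Q: HIT. Cache (LRU->MRU): [O C A J Z U Q]
  13. access A: HIT. Cache (LRU->MRU): [O C J Z U Q A]
  14. access Z: HIT. Cache (LRU->MRU): [O C J U Q A Z]
  15. access Z: HIT. Cache (LRU->MRU): [O C J U Q A Z]
  16. access A: HIT. Cache (LRU->MRU): [O C J U Q Z A]
  17. access J: HIT. Cache (LRU->MRU): [O C U Q Z A J]
  18. access J: HIT. Cache (LRU->MRU): [O C U Q Z A J]
  19. access A: HIT. Cache (LRU->MRU): [O C U Q Z J A]
  20. access J: HIT. Cache (LRU->MRU): [O C U Q Z A J]
  21. access Z: HIT. Cache (LRU->MRU): [O C U Q A J Z]
  22. access U: HIT. Cache (LRU->MRU): [O C Q A J Z U]
  23. access O: HIT. Cache (LRU->MRU): [C Q A J Z U O]
  24. access X: MISS, evict C. Cache (LRU->MRU): [Q A J Z U O X]
  25. access J: HIT. Cache (LRU->MRU): [Q A Z U O X J]
  26. access J: HIT. Cache (LRU->MRU): [Q A Z U O X J]
  27. access K: MISS, evict Q. Cache (LRU->MRU): [A Z U O X J K]
  28. access X: HIT. Cache (LRU->MRU): [A Z U O J K X]
  29. access C: MISS, evict A. Cache (LRU->MRU): [Z U O J K X C]
  30. access J: HIT. Cache (LRU->MRU): [Z U O K X C J]
  31. access X: HIT. Cache (LRU->MRU): [Z U O K C J X]
  32. access J: HIT. Cache (LRU->MRU): [Z U O K C X J]
  33. access U: HIT. Cache (LRU->MRU): [Z O K C X J U]
  34. access D: MISS, evict Z. Cache (LRU->MRU): [O K C X J U D]
  35. access J: HIT. Cache (LRU->MRU): [O K C X U D J]
  36. access X: HIT. Cache (LRU->MRU): [O K C U D J X]
Total: 24 hits, 12 misses, 5 evictions

Answer: 5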